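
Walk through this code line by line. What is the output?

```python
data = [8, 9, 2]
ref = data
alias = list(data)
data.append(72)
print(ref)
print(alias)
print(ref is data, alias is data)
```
[8, 9, 2, 72]
[8, 9, 2]
True False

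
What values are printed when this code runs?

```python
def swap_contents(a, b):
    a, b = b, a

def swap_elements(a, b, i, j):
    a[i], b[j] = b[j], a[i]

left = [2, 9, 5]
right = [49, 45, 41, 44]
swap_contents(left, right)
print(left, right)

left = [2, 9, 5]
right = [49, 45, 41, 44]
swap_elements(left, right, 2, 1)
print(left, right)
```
[2, 9, 5] [49, 45, 41, 44]
[2, 9, 45] [49, 5, 41, 44]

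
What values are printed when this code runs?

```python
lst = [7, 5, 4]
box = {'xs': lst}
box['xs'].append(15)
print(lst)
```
[7, 5, 4, 15]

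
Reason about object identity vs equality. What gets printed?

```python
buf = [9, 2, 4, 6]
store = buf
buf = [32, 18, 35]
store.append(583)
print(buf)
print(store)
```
[32, 18, 35]
[9, 2, 4, 6, 583]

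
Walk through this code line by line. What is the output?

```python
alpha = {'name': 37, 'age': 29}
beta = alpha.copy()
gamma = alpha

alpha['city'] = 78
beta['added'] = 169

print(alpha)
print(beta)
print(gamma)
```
{'name': 37, 'age': 29, 'city': 78}
{'name': 37, 'age': 29, 'added': 169}
{'name': 37, 'age': 29, 'city': 78}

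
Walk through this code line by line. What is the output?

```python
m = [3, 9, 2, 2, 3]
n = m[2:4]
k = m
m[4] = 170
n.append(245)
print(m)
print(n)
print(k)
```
[3, 9, 2, 2, 170]
[2, 2, 245]
[3, 9, 2, 2, 170]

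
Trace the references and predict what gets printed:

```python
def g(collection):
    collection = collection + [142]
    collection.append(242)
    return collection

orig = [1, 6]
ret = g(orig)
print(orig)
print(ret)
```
[1, 6]
[1, 6, 142, 242]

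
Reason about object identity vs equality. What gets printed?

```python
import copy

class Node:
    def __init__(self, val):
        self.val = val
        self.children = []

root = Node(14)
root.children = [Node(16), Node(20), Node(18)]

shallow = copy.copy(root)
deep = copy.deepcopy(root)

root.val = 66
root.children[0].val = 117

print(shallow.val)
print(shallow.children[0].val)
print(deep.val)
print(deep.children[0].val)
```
14
117
14
16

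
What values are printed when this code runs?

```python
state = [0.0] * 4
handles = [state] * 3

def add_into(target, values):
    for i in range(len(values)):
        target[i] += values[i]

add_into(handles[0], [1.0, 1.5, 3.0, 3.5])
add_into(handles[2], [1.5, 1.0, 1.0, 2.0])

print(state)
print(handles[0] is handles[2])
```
[2.5, 2.5, 4.0, 5.5]
True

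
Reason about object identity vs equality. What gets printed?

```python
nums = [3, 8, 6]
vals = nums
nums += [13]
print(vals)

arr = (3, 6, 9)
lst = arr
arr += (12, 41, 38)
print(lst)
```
[3, 8, 6, 13]
(3, 6, 9)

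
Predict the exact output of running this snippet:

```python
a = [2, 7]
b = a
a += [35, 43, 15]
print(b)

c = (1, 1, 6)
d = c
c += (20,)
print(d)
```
[2, 7, 35, 43, 15]
(1, 1, 6)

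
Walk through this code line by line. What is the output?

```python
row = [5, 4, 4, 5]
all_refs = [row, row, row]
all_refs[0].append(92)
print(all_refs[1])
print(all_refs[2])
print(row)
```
[5, 4, 4, 5, 92]
[5, 4, 4, 5, 92]
[5, 4, 4, 5, 92]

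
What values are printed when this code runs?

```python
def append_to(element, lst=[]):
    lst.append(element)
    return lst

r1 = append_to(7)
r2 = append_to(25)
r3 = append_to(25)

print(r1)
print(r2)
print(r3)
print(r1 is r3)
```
[7, 25, 25]
[7, 25, 25]
[7, 25, 25]
True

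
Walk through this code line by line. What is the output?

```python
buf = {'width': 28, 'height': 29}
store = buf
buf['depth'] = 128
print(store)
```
{'width': 28, 'height': 29, 'depth': 128}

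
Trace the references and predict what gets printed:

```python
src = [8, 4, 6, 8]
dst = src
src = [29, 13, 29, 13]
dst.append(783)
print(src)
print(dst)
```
[29, 13, 29, 13]
[8, 4, 6, 8, 783]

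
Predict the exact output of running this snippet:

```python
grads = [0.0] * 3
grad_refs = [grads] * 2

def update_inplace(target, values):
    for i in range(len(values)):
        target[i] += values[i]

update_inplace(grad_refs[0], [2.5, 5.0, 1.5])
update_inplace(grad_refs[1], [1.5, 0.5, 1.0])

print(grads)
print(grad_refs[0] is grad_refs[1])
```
[4.0, 5.5, 2.5]
True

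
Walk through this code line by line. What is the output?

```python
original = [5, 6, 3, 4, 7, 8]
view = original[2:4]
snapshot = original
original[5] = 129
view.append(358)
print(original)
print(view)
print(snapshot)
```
[5, 6, 3, 4, 7, 129]
[3, 4, 358]
[5, 6, 3, 4, 7, 129]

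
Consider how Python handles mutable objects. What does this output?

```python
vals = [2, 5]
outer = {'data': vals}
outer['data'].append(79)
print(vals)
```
[2, 5, 79]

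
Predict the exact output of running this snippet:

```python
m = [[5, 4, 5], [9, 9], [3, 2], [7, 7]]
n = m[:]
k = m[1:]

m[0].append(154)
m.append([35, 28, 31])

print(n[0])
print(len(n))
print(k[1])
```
[5, 4, 5, 154]
4
[3, 2]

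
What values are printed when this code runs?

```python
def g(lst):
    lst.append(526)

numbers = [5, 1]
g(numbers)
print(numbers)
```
[5, 1, 526]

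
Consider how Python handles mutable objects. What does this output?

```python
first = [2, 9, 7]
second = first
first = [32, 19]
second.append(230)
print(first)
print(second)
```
[32, 19]
[2, 9, 7, 230]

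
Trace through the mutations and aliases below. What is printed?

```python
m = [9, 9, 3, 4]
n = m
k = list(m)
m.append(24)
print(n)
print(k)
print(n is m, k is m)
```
[9, 9, 3, 4, 24]
[9, 9, 3, 4]
True False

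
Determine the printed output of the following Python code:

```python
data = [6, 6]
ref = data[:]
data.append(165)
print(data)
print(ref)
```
[6, 6, 165]
[6, 6]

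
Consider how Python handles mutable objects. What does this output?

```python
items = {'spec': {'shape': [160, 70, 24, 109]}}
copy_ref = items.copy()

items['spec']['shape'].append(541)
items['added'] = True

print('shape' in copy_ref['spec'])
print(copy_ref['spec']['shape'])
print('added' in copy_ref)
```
True
[160, 70, 24, 109, 541]
False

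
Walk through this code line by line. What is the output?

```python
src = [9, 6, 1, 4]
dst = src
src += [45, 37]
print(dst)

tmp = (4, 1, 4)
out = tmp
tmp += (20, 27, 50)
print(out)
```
[9, 6, 1, 4, 45, 37]
(4, 1, 4)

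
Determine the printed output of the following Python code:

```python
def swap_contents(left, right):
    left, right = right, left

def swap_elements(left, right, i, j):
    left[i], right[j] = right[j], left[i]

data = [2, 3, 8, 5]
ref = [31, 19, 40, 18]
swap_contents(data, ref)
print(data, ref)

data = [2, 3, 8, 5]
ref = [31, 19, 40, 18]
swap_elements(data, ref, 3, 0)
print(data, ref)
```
[2, 3, 8, 5] [31, 19, 40, 18]
[2, 3, 8, 31] [5, 19, 40, 18]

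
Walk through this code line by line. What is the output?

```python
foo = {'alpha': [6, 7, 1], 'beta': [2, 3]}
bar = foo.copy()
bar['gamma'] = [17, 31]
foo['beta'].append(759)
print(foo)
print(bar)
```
{'alpha': [6, 7, 1], 'beta': [2, 3, 759]}
{'alpha': [6, 7, 1], 'beta': [2, 3, 759], 'gamma': [17, 31]}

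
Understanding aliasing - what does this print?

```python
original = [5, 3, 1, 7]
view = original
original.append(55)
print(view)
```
[5, 3, 1, 7, 55]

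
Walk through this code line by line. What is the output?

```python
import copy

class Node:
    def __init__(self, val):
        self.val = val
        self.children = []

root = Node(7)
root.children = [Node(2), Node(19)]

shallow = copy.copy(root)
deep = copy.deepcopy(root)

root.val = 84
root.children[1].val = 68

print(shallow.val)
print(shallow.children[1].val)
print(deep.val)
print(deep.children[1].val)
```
7
68
7
19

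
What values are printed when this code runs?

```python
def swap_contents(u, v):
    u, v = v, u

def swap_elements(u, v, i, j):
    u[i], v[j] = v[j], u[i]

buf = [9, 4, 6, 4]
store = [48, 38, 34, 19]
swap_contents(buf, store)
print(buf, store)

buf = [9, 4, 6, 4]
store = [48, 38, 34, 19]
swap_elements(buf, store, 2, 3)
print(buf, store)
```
[9, 4, 6, 4] [48, 38, 34, 19]
[9, 4, 19, 4] [48, 38, 34, 6]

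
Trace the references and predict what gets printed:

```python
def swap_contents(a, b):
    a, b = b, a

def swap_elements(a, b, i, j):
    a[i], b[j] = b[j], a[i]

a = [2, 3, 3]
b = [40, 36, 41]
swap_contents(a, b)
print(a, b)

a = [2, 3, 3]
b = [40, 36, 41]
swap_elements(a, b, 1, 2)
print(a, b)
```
[2, 3, 3] [40, 36, 41]
[2, 41, 3] [40, 36, 3]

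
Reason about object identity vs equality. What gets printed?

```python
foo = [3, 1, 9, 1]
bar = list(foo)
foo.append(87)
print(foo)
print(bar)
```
[3, 1, 9, 1, 87]
[3, 1, 9, 1]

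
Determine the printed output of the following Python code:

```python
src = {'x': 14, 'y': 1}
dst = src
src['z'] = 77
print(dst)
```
{'x': 14, 'y': 1, 'z': 77}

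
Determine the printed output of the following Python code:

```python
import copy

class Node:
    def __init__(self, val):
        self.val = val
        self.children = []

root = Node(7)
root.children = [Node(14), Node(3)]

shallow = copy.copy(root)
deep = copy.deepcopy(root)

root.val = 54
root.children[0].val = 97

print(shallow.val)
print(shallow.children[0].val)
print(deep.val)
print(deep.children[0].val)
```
7
97
7
14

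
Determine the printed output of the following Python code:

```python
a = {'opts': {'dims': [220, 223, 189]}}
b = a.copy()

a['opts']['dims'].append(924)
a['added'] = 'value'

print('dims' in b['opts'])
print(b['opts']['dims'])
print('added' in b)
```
True
[220, 223, 189, 924]
False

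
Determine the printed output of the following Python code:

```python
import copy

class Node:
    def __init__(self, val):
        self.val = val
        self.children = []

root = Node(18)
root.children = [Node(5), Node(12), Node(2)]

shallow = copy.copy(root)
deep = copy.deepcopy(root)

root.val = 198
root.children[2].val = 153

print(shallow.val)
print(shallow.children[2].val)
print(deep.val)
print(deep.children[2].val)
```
18
153
18
2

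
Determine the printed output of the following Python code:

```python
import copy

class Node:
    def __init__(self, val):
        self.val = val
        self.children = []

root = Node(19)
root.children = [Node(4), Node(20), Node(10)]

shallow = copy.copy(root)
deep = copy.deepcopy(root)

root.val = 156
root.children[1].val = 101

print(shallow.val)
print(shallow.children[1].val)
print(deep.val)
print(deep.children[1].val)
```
19
101
19
20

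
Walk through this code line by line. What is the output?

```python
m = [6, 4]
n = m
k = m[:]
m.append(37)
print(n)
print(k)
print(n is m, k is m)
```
[6, 4, 37]
[6, 4]
True False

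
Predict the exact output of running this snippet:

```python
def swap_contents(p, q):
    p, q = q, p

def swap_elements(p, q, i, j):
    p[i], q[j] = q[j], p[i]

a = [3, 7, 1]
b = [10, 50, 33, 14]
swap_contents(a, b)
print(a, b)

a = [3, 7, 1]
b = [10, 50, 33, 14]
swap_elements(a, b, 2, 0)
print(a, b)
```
[3, 7, 1] [10, 50, 33, 14]
[3, 7, 10] [1, 50, 33, 14]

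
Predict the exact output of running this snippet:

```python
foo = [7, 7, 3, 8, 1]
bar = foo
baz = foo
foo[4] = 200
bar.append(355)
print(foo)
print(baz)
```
[7, 7, 3, 8, 200, 355]
[7, 7, 3, 8, 200, 355]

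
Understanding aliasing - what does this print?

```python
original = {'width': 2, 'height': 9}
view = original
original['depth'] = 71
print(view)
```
{'width': 2, 'height': 9, 'depth': 71}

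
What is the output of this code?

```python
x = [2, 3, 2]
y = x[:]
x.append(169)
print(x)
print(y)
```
[2, 3, 2, 169]
[2, 3, 2]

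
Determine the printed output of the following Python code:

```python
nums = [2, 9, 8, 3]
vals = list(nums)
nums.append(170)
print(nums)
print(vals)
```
[2, 9, 8, 3, 170]
[2, 9, 8, 3]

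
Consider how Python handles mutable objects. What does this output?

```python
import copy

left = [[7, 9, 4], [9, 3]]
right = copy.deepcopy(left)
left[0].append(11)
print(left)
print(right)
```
[[7, 9, 4, 11], [9, 3]]
[[7, 9, 4], [9, 3]]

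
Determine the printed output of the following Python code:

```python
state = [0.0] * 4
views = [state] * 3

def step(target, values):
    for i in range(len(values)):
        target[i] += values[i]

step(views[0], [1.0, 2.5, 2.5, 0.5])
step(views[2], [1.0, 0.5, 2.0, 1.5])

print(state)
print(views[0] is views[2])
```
[2.0, 3.0, 4.5, 2.0]
True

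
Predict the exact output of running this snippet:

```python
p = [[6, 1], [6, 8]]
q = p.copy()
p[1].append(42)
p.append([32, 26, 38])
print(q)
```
[[6, 1], [6, 8, 42]]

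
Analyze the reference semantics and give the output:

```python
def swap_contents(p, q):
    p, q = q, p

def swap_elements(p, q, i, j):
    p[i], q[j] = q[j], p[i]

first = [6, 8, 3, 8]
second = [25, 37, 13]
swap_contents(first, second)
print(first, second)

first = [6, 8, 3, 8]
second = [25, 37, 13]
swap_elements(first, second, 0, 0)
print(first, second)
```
[6, 8, 3, 8] [25, 37, 13]
[25, 8, 3, 8] [6, 37, 13]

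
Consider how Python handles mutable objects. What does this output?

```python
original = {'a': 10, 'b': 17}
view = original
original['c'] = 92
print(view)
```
{'a': 10, 'b': 17, 'c': 92}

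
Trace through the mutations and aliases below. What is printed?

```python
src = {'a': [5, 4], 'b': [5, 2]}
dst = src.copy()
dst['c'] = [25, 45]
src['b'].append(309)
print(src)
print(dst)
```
{'a': [5, 4], 'b': [5, 2, 309]}
{'a': [5, 4], 'b': [5, 2, 309], 'c': [25, 45]}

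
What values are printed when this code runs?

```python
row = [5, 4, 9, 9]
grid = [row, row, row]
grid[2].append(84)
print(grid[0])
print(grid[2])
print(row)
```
[5, 4, 9, 9, 84]
[5, 4, 9, 9, 84]
[5, 4, 9, 9, 84]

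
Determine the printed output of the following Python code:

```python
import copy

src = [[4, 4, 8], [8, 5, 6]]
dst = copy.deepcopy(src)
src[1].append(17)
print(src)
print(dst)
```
[[4, 4, 8], [8, 5, 6, 17]]
[[4, 4, 8], [8, 5, 6]]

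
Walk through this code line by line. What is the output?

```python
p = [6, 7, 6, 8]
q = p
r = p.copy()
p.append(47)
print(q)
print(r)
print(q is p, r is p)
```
[6, 7, 6, 8, 47]
[6, 7, 6, 8]
True False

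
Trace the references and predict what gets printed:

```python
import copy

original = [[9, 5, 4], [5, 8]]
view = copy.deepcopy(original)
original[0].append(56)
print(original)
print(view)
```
[[9, 5, 4, 56], [5, 8]]
[[9, 5, 4], [5, 8]]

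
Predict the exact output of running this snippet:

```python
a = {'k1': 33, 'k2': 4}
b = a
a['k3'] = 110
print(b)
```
{'k1': 33, 'k2': 4, 'k3': 110}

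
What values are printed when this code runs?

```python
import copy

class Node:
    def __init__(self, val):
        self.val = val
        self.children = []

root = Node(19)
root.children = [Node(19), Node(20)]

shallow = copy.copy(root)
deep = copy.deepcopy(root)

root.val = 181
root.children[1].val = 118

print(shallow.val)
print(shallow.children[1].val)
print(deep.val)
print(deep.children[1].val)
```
19
118
19
20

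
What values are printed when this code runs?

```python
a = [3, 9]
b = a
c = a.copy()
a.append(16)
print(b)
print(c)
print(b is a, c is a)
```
[3, 9, 16]
[3, 9]
True False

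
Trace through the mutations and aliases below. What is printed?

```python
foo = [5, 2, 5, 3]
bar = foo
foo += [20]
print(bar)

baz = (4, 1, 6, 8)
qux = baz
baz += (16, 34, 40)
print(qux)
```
[5, 2, 5, 3, 20]
(4, 1, 6, 8)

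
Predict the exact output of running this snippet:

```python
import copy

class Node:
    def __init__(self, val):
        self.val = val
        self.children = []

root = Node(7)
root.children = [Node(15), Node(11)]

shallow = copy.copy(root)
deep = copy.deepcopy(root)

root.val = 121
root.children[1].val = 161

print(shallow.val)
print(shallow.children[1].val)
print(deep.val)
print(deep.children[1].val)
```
7
161
7
11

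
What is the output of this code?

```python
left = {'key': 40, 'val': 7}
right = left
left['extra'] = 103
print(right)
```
{'key': 40, 'val': 7, 'extra': 103}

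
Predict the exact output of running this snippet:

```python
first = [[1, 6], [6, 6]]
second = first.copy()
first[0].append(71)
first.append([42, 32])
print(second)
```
[[1, 6, 71], [6, 6]]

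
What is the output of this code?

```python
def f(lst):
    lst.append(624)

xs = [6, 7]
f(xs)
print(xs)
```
[6, 7, 624]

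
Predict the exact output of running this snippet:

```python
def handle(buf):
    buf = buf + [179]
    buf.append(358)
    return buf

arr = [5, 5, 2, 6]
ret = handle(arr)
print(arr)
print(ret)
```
[5, 5, 2, 6]
[5, 5, 2, 6, 179, 358]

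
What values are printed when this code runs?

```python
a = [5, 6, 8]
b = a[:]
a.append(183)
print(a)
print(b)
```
[5, 6, 8, 183]
[5, 6, 8]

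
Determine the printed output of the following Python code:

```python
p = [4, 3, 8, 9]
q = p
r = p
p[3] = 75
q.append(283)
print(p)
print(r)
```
[4, 3, 8, 75, 283]
[4, 3, 8, 75, 283]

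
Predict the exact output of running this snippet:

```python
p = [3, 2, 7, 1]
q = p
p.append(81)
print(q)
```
[3, 2, 7, 1, 81]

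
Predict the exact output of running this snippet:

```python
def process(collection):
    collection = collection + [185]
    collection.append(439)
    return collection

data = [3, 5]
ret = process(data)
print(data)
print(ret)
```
[3, 5]
[3, 5, 185, 439]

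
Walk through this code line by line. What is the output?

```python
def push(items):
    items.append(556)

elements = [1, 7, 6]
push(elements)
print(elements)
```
[1, 7, 6, 556]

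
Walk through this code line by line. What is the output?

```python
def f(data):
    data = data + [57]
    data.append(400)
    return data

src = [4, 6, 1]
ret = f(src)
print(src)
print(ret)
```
[4, 6, 1]
[4, 6, 1, 57, 400]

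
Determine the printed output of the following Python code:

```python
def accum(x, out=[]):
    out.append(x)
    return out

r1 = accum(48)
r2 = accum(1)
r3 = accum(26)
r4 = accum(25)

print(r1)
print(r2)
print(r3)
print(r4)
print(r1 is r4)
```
[48, 1, 26, 25]
[48, 1, 26, 25]
[48, 1, 26, 25]
[48, 1, 26, 25]
True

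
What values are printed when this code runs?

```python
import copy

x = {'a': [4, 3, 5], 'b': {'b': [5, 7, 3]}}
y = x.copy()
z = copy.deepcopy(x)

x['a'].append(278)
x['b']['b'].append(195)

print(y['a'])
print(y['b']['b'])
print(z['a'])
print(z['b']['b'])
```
[4, 3, 5, 278]
[5, 7, 3, 195]
[4, 3, 5]
[5, 7, 3]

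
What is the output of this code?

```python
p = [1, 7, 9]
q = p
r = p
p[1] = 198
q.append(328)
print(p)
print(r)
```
[1, 198, 9, 328]
[1, 198, 9, 328]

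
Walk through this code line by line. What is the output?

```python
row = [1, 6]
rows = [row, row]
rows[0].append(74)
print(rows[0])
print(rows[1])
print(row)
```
[1, 6, 74]
[1, 6, 74]
[1, 6, 74]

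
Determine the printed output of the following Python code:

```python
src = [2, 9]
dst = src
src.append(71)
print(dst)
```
[2, 9, 71]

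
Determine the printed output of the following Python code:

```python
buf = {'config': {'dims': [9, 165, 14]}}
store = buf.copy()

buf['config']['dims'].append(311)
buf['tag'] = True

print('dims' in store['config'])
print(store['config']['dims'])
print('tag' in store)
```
True
[9, 165, 14, 311]
False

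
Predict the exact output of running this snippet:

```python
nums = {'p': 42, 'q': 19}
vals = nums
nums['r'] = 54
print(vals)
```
{'p': 42, 'q': 19, 'r': 54}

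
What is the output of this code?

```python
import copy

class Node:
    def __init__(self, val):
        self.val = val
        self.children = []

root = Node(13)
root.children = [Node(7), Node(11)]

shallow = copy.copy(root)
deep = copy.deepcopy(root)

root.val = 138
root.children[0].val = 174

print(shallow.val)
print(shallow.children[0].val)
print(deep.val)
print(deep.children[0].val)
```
13
174
13
7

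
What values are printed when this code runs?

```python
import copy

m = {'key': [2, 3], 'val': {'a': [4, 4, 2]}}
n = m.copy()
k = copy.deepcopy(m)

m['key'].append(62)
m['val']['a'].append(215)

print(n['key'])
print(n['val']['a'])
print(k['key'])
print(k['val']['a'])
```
[2, 3, 62]
[4, 4, 2, 215]
[2, 3]
[4, 4, 2]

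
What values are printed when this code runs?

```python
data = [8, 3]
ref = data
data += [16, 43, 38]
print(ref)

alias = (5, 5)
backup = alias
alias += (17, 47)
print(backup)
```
[8, 3, 16, 43, 38]
(5, 5)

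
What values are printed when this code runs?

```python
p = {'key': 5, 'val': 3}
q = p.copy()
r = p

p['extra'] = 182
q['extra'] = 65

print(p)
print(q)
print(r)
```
{'key': 5, 'val': 3, 'extra': 182}
{'key': 5, 'val': 3, 'extra': 65}
{'key': 5, 'val': 3, 'extra': 182}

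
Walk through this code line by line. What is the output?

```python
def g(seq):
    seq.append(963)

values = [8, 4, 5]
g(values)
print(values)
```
[8, 4, 5, 963]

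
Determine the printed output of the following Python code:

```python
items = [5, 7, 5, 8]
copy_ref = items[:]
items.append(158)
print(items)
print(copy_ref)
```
[5, 7, 5, 8, 158]
[5, 7, 5, 8]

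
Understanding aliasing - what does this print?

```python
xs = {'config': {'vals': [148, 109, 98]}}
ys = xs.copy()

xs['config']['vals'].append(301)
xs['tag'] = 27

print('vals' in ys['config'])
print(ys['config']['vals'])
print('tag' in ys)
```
True
[148, 109, 98, 301]
False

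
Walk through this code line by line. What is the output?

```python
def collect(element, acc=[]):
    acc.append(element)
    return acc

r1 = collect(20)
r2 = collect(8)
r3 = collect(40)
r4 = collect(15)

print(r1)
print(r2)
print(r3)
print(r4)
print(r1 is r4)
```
[20, 8, 40, 15]
[20, 8, 40, 15]
[20, 8, 40, 15]
[20, 8, 40, 15]
True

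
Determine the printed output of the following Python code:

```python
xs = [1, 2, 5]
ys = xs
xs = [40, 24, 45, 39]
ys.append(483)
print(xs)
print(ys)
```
[40, 24, 45, 39]
[1, 2, 5, 483]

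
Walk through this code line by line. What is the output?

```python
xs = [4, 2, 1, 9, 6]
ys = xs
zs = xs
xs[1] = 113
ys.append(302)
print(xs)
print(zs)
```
[4, 113, 1, 9, 6, 302]
[4, 113, 1, 9, 6, 302]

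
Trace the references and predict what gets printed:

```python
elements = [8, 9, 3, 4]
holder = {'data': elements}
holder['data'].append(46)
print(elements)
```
[8, 9, 3, 4, 46]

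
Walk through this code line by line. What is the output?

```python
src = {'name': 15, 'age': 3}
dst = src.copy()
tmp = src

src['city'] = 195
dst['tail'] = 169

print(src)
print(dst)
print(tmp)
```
{'name': 15, 'age': 3, 'city': 195}
{'name': 15, 'age': 3, 'tail': 169}
{'name': 15, 'age': 3, 'city': 195}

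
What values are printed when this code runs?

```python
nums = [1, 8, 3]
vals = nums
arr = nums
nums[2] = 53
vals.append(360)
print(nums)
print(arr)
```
[1, 8, 53, 360]
[1, 8, 53, 360]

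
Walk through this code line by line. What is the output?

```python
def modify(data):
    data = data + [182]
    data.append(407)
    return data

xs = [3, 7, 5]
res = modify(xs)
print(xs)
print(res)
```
[3, 7, 5]
[3, 7, 5, 182, 407]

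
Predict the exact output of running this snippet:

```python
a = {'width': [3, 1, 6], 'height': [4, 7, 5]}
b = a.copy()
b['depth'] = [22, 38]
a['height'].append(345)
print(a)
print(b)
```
{'width': [3, 1, 6], 'height': [4, 7, 5, 345]}
{'width': [3, 1, 6], 'height': [4, 7, 5, 345], 'depth': [22, 38]}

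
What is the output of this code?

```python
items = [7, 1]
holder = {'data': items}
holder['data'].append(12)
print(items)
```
[7, 1, 12]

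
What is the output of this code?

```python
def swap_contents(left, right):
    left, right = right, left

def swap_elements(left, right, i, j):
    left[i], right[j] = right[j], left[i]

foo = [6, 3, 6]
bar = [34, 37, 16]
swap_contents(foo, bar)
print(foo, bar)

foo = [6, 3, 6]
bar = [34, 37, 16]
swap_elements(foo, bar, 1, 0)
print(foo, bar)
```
[6, 3, 6] [34, 37, 16]
[6, 34, 6] [3, 37, 16]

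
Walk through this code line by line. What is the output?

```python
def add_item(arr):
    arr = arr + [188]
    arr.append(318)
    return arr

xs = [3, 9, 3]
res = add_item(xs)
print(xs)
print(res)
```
[3, 9, 3]
[3, 9, 3, 188, 318]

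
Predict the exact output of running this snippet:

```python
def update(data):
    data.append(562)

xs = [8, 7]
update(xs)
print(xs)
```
[8, 7, 562]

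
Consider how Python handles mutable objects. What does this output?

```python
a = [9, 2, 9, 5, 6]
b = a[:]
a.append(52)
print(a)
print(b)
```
[9, 2, 9, 5, 6, 52]
[9, 2, 9, 5, 6]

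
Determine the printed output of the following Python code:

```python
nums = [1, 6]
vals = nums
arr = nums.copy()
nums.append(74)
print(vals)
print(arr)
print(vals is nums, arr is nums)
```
[1, 6, 74]
[1, 6]
True False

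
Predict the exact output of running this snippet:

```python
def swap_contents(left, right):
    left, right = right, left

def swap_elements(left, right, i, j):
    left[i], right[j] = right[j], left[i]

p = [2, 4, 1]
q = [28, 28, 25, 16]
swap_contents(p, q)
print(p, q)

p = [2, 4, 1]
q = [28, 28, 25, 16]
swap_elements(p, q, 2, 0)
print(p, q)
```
[2, 4, 1] [28, 28, 25, 16]
[2, 4, 28] [1, 28, 25, 16]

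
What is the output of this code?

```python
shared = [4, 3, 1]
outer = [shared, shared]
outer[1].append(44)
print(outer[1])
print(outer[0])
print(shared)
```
[4, 3, 1, 44]
[4, 3, 1, 44]
[4, 3, 1, 44]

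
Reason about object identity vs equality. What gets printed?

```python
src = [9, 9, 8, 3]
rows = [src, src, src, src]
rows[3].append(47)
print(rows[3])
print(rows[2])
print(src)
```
[9, 9, 8, 3, 47]
[9, 9, 8, 3, 47]
[9, 9, 8, 3, 47]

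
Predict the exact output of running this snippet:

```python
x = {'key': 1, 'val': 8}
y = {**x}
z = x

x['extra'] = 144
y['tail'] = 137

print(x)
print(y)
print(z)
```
{'key': 1, 'val': 8, 'extra': 144}
{'key': 1, 'val': 8, 'tail': 137}
{'key': 1, 'val': 8, 'extra': 144}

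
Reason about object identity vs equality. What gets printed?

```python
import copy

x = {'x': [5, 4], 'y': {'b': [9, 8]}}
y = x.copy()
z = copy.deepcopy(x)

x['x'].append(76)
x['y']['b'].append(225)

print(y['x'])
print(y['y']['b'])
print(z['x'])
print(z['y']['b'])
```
[5, 4, 76]
[9, 8, 225]
[5, 4]
[9, 8]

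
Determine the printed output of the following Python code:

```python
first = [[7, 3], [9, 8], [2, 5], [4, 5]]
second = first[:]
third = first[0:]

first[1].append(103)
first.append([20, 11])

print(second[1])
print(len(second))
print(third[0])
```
[9, 8, 103]
4
[7, 3]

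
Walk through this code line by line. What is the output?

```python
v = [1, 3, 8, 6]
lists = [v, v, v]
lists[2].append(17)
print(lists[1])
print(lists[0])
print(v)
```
[1, 3, 8, 6, 17]
[1, 3, 8, 6, 17]
[1, 3, 8, 6, 17]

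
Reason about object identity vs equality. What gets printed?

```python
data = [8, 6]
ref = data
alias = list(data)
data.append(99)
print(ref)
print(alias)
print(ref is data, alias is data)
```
[8, 6, 99]
[8, 6]
True False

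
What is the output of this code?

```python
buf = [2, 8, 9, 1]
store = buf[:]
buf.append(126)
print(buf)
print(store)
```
[2, 8, 9, 1, 126]
[2, 8, 9, 1]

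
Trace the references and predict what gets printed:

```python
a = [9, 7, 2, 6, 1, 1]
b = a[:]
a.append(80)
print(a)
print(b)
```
[9, 7, 2, 6, 1, 1, 80]
[9, 7, 2, 6, 1, 1]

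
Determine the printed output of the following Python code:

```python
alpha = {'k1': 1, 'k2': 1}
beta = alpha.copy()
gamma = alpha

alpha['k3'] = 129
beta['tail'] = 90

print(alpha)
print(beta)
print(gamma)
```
{'k1': 1, 'k2': 1, 'k3': 129}
{'k1': 1, 'k2': 1, 'tail': 90}
{'k1': 1, 'k2': 1, 'k3': 129}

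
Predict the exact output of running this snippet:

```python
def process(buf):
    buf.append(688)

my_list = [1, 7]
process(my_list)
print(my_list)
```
[1, 7, 688]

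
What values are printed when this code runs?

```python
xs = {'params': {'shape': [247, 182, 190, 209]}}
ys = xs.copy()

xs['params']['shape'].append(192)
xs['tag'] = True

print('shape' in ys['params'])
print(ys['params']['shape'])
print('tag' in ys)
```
True
[247, 182, 190, 209, 192]
False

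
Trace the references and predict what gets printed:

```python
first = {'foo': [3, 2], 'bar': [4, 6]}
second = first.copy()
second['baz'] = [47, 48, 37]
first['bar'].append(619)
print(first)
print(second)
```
{'foo': [3, 2], 'bar': [4, 6, 619]}
{'foo': [3, 2], 'bar': [4, 6, 619], 'baz': [47, 48, 37]}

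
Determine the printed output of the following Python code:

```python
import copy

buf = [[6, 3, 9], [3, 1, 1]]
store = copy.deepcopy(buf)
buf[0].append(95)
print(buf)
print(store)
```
[[6, 3, 9, 95], [3, 1, 1]]
[[6, 3, 9], [3, 1, 1]]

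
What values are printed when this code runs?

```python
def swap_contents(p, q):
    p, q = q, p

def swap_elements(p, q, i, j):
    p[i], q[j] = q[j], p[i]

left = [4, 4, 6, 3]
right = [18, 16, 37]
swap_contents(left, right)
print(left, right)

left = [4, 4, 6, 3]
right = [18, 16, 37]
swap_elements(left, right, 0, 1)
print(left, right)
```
[4, 4, 6, 3] [18, 16, 37]
[16, 4, 6, 3] [18, 4, 37]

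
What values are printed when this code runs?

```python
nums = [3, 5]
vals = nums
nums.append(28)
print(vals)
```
[3, 5, 28]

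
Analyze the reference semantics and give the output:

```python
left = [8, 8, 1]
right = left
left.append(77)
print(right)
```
[8, 8, 1, 77]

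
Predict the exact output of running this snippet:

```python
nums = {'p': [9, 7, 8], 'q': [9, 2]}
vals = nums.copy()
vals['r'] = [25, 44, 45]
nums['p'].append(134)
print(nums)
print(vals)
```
{'p': [9, 7, 8, 134], 'q': [9, 2]}
{'p': [9, 7, 8, 134], 'q': [9, 2], 'r': [25, 44, 45]}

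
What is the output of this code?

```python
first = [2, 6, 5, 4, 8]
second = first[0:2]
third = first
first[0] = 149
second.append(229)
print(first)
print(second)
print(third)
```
[149, 6, 5, 4, 8]
[2, 6, 229]
[149, 6, 5, 4, 8]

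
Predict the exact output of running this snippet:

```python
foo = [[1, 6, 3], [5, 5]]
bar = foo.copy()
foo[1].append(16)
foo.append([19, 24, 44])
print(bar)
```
[[1, 6, 3], [5, 5, 16]]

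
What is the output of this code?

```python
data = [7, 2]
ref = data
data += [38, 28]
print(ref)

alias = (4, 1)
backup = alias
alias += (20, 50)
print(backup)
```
[7, 2, 38, 28]
(4, 1)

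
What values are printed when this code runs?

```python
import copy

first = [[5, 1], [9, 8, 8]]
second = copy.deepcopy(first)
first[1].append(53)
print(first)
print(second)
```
[[5, 1], [9, 8, 8, 53]]
[[5, 1], [9, 8, 8]]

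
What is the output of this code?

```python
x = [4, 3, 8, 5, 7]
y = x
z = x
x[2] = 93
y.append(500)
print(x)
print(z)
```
[4, 3, 93, 5, 7, 500]
[4, 3, 93, 5, 7, 500]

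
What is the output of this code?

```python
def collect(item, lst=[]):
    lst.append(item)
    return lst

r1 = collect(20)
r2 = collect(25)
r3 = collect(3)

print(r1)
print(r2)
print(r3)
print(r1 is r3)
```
[20, 25, 3]
[20, 25, 3]
[20, 25, 3]
True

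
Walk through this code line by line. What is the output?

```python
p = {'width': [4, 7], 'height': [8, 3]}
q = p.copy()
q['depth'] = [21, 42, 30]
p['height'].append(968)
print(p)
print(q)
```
{'width': [4, 7], 'height': [8, 3, 968]}
{'width': [4, 7], 'height': [8, 3, 968], 'depth': [21, 42, 30]}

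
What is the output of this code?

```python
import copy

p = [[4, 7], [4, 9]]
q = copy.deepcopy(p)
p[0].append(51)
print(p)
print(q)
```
[[4, 7, 51], [4, 9]]
[[4, 7], [4, 9]]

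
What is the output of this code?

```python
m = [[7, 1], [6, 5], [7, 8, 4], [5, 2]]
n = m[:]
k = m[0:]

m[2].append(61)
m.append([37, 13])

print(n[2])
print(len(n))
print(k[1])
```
[7, 8, 4, 61]
4
[6, 5]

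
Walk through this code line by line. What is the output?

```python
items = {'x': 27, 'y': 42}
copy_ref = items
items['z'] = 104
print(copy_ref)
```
{'x': 27, 'y': 42, 'z': 104}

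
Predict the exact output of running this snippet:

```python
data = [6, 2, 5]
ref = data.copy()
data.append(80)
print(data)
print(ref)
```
[6, 2, 5, 80]
[6, 2, 5]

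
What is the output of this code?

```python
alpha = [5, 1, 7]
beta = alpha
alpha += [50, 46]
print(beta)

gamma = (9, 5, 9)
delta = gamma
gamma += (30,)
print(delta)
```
[5, 1, 7, 50, 46]
(9, 5, 9)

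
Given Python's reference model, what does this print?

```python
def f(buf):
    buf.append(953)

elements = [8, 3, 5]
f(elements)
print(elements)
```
[8, 3, 5, 953]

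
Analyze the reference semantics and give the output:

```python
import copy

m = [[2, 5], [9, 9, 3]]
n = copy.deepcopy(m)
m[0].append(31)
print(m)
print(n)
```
[[2, 5, 31], [9, 9, 3]]
[[2, 5], [9, 9, 3]]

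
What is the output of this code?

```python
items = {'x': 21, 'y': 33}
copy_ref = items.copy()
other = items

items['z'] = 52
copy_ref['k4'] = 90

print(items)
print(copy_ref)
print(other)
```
{'x': 21, 'y': 33, 'z': 52}
{'x': 21, 'y': 33, 'k4': 90}
{'x': 21, 'y': 33, 'z': 52}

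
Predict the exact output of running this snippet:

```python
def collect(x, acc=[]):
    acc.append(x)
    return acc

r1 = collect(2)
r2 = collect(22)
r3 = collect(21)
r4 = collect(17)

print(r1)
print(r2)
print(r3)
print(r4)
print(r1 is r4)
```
[2, 22, 21, 17]
[2, 22, 21, 17]
[2, 22, 21, 17]
[2, 22, 21, 17]
True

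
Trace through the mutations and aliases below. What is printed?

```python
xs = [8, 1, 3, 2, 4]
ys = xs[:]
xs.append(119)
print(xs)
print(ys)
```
[8, 1, 3, 2, 4, 119]
[8, 1, 3, 2, 4]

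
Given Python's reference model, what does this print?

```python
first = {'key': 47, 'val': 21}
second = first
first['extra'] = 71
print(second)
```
{'key': 47, 'val': 21, 'extra': 71}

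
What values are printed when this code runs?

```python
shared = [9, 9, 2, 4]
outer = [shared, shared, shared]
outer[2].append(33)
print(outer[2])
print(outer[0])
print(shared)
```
[9, 9, 2, 4, 33]
[9, 9, 2, 4, 33]
[9, 9, 2, 4, 33]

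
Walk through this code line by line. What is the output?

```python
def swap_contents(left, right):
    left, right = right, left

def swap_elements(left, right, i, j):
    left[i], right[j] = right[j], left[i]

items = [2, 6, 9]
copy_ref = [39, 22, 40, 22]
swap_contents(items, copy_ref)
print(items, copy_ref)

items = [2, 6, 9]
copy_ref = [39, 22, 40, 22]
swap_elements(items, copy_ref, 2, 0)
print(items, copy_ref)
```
[2, 6, 9] [39, 22, 40, 22]
[2, 6, 39] [9, 22, 40, 22]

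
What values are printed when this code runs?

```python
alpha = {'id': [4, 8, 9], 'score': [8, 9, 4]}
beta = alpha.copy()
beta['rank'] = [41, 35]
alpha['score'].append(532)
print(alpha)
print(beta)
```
{'id': [4, 8, 9], 'score': [8, 9, 4, 532]}
{'id': [4, 8, 9], 'score': [8, 9, 4, 532], 'rank': [41, 35]}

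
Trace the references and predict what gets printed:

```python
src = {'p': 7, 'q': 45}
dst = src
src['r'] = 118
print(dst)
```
{'p': 7, 'q': 45, 'r': 118}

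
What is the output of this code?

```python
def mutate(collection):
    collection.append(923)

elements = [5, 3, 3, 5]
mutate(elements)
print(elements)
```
[5, 3, 3, 5, 923]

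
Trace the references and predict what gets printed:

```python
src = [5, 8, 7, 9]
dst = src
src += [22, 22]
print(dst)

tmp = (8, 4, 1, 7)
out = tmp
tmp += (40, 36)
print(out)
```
[5, 8, 7, 9, 22, 22]
(8, 4, 1, 7)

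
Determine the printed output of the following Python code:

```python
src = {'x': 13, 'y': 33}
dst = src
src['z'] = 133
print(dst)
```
{'x': 13, 'y': 33, 'z': 133}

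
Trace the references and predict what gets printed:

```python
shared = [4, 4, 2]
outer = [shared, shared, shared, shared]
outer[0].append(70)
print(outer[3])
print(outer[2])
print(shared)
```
[4, 4, 2, 70]
[4, 4, 2, 70]
[4, 4, 2, 70]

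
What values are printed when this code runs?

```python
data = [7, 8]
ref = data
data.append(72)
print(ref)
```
[7, 8, 72]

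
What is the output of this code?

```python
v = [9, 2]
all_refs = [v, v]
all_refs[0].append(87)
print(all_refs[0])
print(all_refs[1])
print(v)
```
[9, 2, 87]
[9, 2, 87]
[9, 2, 87]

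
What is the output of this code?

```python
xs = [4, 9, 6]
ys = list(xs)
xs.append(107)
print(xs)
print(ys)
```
[4, 9, 6, 107]
[4, 9, 6]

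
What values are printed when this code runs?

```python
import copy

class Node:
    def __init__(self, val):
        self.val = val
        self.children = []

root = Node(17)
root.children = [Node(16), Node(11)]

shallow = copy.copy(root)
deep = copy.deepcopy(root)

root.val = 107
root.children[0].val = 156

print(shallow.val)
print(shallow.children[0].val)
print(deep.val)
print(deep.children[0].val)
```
17
156
17
16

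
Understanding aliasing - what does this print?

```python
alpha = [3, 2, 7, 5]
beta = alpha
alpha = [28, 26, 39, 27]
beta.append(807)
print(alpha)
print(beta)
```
[28, 26, 39, 27]
[3, 2, 7, 5, 807]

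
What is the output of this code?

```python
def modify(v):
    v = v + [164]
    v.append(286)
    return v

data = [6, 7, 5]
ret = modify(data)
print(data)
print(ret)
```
[6, 7, 5]
[6, 7, 5, 164, 286]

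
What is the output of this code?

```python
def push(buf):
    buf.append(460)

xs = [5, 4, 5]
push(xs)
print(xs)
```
[5, 4, 5, 460]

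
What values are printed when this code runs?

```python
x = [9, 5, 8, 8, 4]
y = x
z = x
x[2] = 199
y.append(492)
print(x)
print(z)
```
[9, 5, 199, 8, 4, 492]
[9, 5, 199, 8, 4, 492]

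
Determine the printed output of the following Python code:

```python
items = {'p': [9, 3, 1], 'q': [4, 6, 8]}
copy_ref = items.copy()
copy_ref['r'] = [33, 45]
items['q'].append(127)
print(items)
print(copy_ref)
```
{'p': [9, 3, 1], 'q': [4, 6, 8, 127]}
{'p': [9, 3, 1], 'q': [4, 6, 8, 127], 'r': [33, 45]}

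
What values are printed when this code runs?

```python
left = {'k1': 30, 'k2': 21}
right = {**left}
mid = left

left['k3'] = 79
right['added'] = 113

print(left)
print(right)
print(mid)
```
{'k1': 30, 'k2': 21, 'k3': 79}
{'k1': 30, 'k2': 21, 'added': 113}
{'k1': 30, 'k2': 21, 'k3': 79}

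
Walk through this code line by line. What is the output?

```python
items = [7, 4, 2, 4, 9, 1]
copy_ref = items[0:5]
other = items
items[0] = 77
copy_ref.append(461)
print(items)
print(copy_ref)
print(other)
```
[77, 4, 2, 4, 9, 1]
[7, 4, 2, 4, 9, 461]
[77, 4, 2, 4, 9, 1]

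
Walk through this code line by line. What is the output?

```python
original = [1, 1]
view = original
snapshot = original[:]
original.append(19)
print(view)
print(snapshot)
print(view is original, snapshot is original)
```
[1, 1, 19]
[1, 1]
True False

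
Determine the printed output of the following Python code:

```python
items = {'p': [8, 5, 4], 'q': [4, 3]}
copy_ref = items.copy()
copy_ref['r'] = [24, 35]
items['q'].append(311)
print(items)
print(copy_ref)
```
{'p': [8, 5, 4], 'q': [4, 3, 311]}
{'p': [8, 5, 4], 'q': [4, 3, 311], 'r': [24, 35]}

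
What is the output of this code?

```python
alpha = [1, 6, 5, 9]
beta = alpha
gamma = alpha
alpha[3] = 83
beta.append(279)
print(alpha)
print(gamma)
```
[1, 6, 5, 83, 279]
[1, 6, 5, 83, 279]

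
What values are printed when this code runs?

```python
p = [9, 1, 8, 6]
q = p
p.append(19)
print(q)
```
[9, 1, 8, 6, 19]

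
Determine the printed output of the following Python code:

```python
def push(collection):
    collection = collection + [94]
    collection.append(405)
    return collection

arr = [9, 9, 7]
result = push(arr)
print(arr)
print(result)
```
[9, 9, 7]
[9, 9, 7, 94, 405]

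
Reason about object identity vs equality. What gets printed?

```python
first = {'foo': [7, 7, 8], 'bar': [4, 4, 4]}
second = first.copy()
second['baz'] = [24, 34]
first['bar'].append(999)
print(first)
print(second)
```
{'foo': [7, 7, 8], 'bar': [4, 4, 4, 999]}
{'foo': [7, 7, 8], 'bar': [4, 4, 4, 999], 'baz': [24, 34]}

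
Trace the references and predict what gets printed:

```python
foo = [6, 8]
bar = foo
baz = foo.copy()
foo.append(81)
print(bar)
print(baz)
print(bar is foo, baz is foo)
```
[6, 8, 81]
[6, 8]
True False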